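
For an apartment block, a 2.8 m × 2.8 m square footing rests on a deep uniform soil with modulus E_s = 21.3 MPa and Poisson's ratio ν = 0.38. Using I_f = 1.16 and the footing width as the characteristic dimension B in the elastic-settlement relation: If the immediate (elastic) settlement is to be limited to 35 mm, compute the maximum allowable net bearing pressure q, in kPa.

q ≈ 268 kPa

E_s = 21.3 MPa = 21300 kPa.
S_e = q·B·(1−ν²)/E_s · I_f  ⇒  q = S_e·E_s / (B·(1−ν²)·I_f).
q = 0.035 × 21300 / (2.8 × 0.8556 × 1.16) = 268.3 kPa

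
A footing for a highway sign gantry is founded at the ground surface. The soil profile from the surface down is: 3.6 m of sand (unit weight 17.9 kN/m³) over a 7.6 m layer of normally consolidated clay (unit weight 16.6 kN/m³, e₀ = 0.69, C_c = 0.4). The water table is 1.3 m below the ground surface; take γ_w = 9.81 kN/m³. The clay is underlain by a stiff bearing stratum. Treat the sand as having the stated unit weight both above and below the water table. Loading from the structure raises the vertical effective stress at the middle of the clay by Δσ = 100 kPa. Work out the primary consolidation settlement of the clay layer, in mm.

S_c ≈ 709 mm

Mid-depth of clay below the ground surface: z = 3.6 + 7.6/2 = 7.4 m.
Total vertical stress at mid-clay: σ_v = 17.9×3.6 + 16.6×3.8 = 127.52 kPa.
Pore pressure: u = 9.81×(7.4 − 1.3) = 59.841 kPa.
Initial effective stress: σ'_0 = σ_v − u = 127.52 − 59.841 = 67.679 kPa.
Final effective stress: σ'_f = σ'_0 + Δσ = 67.679 + 100 = 167.68 kPa.
Normally consolidated clay, so the full stress increment lies on the virgin compression line:
S_c = C_c·H/(1+e₀)·log₁₀(σ'_f/σ'_0) = 0.4×7.6/(1+0.69)×log₁₀(167.68/67.679)
    = 1.7988 × 0.39403 = 0.7088 m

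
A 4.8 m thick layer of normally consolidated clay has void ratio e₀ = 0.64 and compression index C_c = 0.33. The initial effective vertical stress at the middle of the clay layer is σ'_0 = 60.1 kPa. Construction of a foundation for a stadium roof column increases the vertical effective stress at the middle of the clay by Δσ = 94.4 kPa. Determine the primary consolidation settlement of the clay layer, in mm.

Final effective stress: σ'_f = σ'_0 + Δσ = 60.1 + 94.4 = 154.5 kPa.
Normally consolidated clay, so the full stress increment lies on the virgin compression line:
S_c = C_c·H/(1+e₀)·log₁₀(σ'_f/σ'_0) = 0.33×4.8/(1+0.64)×log₁₀(154.5/60.1)
    = 0.96585 × 0.41005 = 0.396 m

S_c ≈ 396 mm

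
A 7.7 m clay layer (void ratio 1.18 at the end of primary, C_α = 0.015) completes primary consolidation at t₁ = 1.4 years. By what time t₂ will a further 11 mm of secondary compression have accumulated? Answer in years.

S_s = C_α·H/(1+e_p)·log₁₀(t₂/t₁) ⇒ log₁₀(t₂/t₁) = S_s·(1+e_p)/(C_α·H).
log₁₀(t₂/t₁) = 0.011 × (1+1.18) / (0.015×7.7) = 0.2076
t₂ = t₁ × 10^0.2076 = 1.4 × 1.613 = 2.258 years

t₂ ≈ 2.26 years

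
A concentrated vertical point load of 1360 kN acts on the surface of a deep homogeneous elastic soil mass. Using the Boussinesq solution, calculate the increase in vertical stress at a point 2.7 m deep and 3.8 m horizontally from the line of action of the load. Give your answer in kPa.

Δσ_z ≈ 5.81 kPa

Boussinesq vertical stress below a point load on an elastic half-space:
Δσ_z = 3P/(2πz²) · [1 + (r/z)²]^(−5/2)
r/z = 3.8/2.7 = 1.4074; [1+(r/z)²]^(−5/2) = 0.065188.
Δσ_z = 3×1360/(2π×2.7²) × 0.065188 = 89.074 × 0.065188 = 5.807 kPa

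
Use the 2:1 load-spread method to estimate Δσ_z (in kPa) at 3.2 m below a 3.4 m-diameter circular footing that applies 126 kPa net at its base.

By the 2:1 method the load spreads at 1 horizontal : 2 vertical, so at depth z the loaded area has grown by z in each plan dimension:
Δσ ≈ qD²/(D+z)² = 126×3.4²/(3.4+3.2)² = 33.438 kPa

Δσ_z ≈ 33.4 kPa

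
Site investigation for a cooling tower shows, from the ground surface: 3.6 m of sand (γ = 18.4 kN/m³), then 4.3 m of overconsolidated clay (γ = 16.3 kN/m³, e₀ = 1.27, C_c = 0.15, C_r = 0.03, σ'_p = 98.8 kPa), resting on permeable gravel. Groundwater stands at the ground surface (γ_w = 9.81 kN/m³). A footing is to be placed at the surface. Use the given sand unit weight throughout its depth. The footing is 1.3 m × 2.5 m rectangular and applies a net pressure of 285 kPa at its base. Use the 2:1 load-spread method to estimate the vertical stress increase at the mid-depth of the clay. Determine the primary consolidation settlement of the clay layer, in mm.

S_c ≈ 7.5 mm

Mid-depth of clay below the ground surface: z = 3.6 + 4.3/2 = 5.75 m.
Total vertical stress at mid-clay: σ_v = 18.4×3.6 + 16.3×2.15 = 101.28 kPa.
Pore pressure: u = 9.81×(5.75 − 0) = 56.408 kPa.
Initial effective stress: σ'_0 = σ_v − u = 101.28 − 56.408 = 44.872 kPa.
Stress increase at mid-clay by the 2:1 spreading method:
Δσ = qBL/((B+z)(L+z)) = 285×1.3×2.5/((1.3+5.75)(2.5+5.75)) = 15.925 kPa
Final effective stress: σ'_f = 44.872 + 15.925 = 60.797 kPa.
σ'_f = 60.797 ≤ σ'_p = 98.8 kPa, so the clay remains overconsolidated and only the recompression index applies:
S_c = C_r·H/(1+e₀)·log₁₀(σ'_f/σ'_0) = 0.03×4.3/2.27×log₁₀(60.797/44.872)
    = 0.056829 × 0.13191 = 0.007496 m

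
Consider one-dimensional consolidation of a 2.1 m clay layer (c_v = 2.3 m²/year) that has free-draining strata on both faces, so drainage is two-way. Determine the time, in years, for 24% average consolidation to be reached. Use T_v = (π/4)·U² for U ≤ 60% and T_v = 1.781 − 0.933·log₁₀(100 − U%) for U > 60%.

Drainage path length: H_d = H/2 = 1.05 m (double drainage).
U ≤ 60%: T_v = (π/4)·U² = (π/4)×0.24² = 0.045239.
t = T_v·H_d²/c_v = 0.045239×1.05²/2.3 = 0.02169 years.

t ≈ 0.0217 years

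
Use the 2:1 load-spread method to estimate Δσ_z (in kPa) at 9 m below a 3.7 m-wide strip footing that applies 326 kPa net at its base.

By the 2:1 method the load spreads at 1 horizontal : 2 vertical, so at depth z the loaded area has grown by z in each plan dimension:
Δσ = qB/(B+z) = 326×3.7/(3.7+9) = 94.976 kPa

Δσ_z ≈ 95 kPa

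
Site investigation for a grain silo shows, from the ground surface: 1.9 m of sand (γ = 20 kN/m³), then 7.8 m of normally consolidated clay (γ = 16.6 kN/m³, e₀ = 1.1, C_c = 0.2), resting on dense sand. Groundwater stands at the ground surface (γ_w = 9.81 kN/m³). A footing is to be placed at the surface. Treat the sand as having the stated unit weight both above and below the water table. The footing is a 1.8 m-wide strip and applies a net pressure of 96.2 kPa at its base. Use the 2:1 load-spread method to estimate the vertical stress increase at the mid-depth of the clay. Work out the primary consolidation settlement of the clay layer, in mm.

S_c ≈ 130 mm

Mid-depth of clay below the ground surface: z = 1.9 + 7.8/2 = 5.8 m.
Total vertical stress at mid-clay: σ_v = 20×1.9 + 16.6×3.9 = 102.74 kPa.
Pore pressure: u = 9.81×(5.8 − 0) = 56.898 kPa.
Initial effective stress: σ'_0 = σ_v − u = 102.74 − 56.898 = 45.842 kPa.
Stress increase at mid-clay by the 2:1 spreading method:
Δσ = qB/(B+z) = 96.2×1.8/(1.8+5.8) = 22.784 kPa
Final effective stress: σ'_f = σ'_0 + Δσ = 45.842 + 22.784 = 68.626 kPa.
Normally consolidated clay, so the full stress increment lies on the virgin compression line:
S_c = C_c·H/(1+e₀)·log₁₀(σ'_f/σ'_0) = 0.2×7.8/(1+1.1)×log₁₀(68.626/45.842)
    = 0.74286 × 0.17523 = 0.1302 m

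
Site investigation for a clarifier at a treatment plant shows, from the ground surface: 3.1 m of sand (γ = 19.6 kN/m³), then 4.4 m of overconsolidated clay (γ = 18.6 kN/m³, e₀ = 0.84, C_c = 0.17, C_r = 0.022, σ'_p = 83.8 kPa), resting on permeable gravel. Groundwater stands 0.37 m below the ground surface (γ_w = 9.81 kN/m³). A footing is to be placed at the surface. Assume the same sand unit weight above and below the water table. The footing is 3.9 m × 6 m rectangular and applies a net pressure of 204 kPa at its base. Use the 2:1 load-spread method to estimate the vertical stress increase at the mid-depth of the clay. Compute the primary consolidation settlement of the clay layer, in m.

Mid-depth of clay below the ground surface: z = 3.1 + 4.4/2 = 5.3 m.
Total vertical stress at mid-clay: σ_v = 19.6×3.1 + 18.6×2.2 = 101.68 kPa.
Pore pressure: u = 9.81×(5.3 − 0.37) = 48.363 kPa.
Initial effective stress: σ'_0 = σ_v − u = 101.68 − 48.363 = 53.317 kPa.
Stress increase at mid-clay by the 2:1 spreading method:
Δσ = qBL/((B+z)(L+z)) = 204×3.9×6/((3.9+5.3)(6+5.3)) = 45.918 kPa
Final effective stress: σ'_f = 53.317 + 45.918 = 99.235 kPa.
σ'_f = 99.235 > σ'_p = 83.8 kPa, so the stress path crosses the preconsolidation pressure — recompression up to σ'_p, then virgin compression beyond:
S_c = H/(1+e₀)·[C_r·log₁₀(σ'_p/σ'_0) + C_c·log₁₀(σ'_f/σ'_p)]
    = 4.4/1.84 × [0.022×log₁₀(83.8/53.317) + 0.17×log₁₀(99.235/83.8)]
    = 2.3913 × [0.0043203 + 0.012482] = 0.04018 m

S_c ≈ 0.0402 m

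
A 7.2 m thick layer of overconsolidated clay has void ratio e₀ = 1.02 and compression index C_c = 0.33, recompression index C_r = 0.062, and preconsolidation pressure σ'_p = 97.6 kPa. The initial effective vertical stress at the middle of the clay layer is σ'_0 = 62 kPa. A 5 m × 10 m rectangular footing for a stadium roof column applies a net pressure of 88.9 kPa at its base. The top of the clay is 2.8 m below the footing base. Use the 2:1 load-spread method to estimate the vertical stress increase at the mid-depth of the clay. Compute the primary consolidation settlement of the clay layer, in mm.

Mid-depth of clay below the footing base: z = 2.8 + 7.2/2 = 6.4 m.
Stress increase at mid-clay by the 2:1 spreading method:
Δσ = qBL/((B+z)(L+z)) = 88.9×5×10/((5+6.4)(10+6.4)) = 23.775 kPa
Final effective stress: σ'_f = 62 + 23.775 = 85.775 kPa.
σ'_f = 85.775 ≤ σ'_p = 97.6 kPa, so the clay remains overconsolidated and only the recompression index applies:
S_c = C_r·H/(1+e₀)·log₁₀(σ'_f/σ'_0) = 0.062×7.2/2.02×log₁₀(85.775/62)
    = 0.22099 × 0.14097 = 0.03115 m

S_c ≈ 31.2 mm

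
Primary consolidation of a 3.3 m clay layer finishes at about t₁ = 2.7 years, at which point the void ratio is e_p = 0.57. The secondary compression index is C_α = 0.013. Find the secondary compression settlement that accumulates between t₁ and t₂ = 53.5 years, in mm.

S_s ≈ 35.4 mm

Secondary compression: S_s = C_α·H/(1+e_p)·log₁₀(t₂/t₁)
S_s = 0.013×3.3/(1+0.57)×log₁₀(53.5/2.7)
    = 0.02732 × 1.297 = 0.03544 m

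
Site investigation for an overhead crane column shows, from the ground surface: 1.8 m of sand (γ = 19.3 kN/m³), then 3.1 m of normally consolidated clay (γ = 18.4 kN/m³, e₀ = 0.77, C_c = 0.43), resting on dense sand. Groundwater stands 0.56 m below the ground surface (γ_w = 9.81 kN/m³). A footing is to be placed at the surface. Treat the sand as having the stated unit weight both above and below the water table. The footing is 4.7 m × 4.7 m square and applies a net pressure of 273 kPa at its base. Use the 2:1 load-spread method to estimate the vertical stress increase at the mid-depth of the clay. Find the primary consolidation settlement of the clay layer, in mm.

Mid-depth of clay below the ground surface: z = 1.8 + 3.1/2 = 3.35 m.
Total vertical stress at mid-clay: σ_v = 19.3×1.8 + 18.4×1.55 = 63.26 kPa.
Pore pressure: u = 9.81×(3.35 − 0.56) = 27.37 kPa.
Initial effective stress: σ'_0 = σ_v − u = 63.26 − 27.37 = 35.89 kPa.
Stress increase at mid-clay by the 2:1 spreading method:
Δσ = qBL/((B+z)(L+z)) = 273×4.7×4.7/((4.7+3.35)(4.7+3.35)) = 93.061 kPa
Final effective stress: σ'_f = σ'_0 + Δσ = 35.89 + 93.061 = 128.95 kPa.
Normally consolidated clay, so the full stress increment lies on the virgin compression line:
S_c = C_c·H/(1+e₀)·log₁₀(σ'_f/σ'_0) = 0.43×3.1/(1+0.77)×log₁₀(128.95/35.89)
    = 0.75311 × 0.55545 = 0.4183 m

S_c ≈ 418 mm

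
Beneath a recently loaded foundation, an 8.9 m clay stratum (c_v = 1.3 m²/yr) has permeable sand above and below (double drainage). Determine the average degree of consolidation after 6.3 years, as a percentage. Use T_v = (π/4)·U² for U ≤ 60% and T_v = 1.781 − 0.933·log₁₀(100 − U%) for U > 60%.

U ≈ 70.8 %

Drainage path length: H_d = H/2 = 4.45 m (double drainage).
T_v = c_v·t/H_d² = 1.3×6.3/4.45² = 0.41358.
T_v = 0.41358 corresponds to the U > 60% branch:
U = 1 − 10^((1.781 − T_v)/0.933)/100 = 0.7078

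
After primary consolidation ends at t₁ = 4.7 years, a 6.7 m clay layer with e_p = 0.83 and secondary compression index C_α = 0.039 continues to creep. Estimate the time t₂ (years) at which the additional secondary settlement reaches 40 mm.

t₂ ≈ 8.96 years

S_s = C_α·H/(1+e_p)·log₁₀(t₂/t₁) ⇒ log₁₀(t₂/t₁) = S_s·(1+e_p)/(C_α·H).
log₁₀(t₂/t₁) = 0.04 × (1+0.83) / (0.039×6.7) = 0.2801
t₂ = t₁ × 10^0.2801 = 4.7 × 1.906 = 8.959 years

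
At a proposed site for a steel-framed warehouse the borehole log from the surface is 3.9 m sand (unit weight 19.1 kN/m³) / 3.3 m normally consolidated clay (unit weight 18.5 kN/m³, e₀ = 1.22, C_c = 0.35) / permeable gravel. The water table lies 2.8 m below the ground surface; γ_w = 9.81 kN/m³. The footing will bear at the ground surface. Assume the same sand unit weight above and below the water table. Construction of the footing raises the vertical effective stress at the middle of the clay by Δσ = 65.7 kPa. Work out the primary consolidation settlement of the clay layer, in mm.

S_c ≈ 138 mm

Mid-depth of clay below the ground surface: z = 3.9 + 3.3/2 = 5.55 m.
Total vertical stress at mid-clay: σ_v = 19.1×3.9 + 18.5×1.65 = 105.02 kPa.
Pore pressure: u = 9.81×(5.55 − 2.8) = 26.978 kPa.
Initial effective stress: σ'_0 = σ_v − u = 105.02 − 26.978 = 78.042 kPa.
Final effective stress: σ'_f = σ'_0 + Δσ = 78.042 + 65.7 = 143.74 kPa.
Normally consolidated clay, so the full stress increment lies on the virgin compression line:
S_c = C_c·H/(1+e₀)·log₁₀(σ'_f/σ'_0) = 0.35×3.3/(1+1.22)×log₁₀(143.74/78.042)
    = 0.52027 × 0.26525 = 0.138 m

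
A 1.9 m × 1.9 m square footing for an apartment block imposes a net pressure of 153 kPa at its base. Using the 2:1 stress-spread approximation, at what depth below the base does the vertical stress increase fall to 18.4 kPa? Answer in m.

z ≈ 3.58 m

2:1 spreading — at depth z the loaded area has grown by z in each plan dimension:
qB²/(B+z)² = Δσ_z ⇒ z = B(√(q/Δσ_z) − 1) = 1.9×(√(153/18.4) − 1) = 3.579 m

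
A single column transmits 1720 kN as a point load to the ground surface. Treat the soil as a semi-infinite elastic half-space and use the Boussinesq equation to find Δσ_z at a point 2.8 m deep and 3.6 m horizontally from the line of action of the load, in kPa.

Δσ_z ≈ 9.14 kPa

Boussinesq vertical stress below a point load on an elastic half-space:
Δσ_z = 3P/(2πz²) · [1 + (r/z)²]^(−5/2)
r/z = 3.6/2.8 = 1.2857; [1+(r/z)²]^(−5/2) = 0.087223.
Δσ_z = 3×1720/(2π×2.8²) × 0.087223 = 104.75 × 0.087223 = 9.137 kPa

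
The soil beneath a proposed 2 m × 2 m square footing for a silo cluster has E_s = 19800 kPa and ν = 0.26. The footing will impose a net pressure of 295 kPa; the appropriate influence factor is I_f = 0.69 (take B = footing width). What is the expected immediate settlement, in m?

Immediate (elastic) settlement: S_e = q·B·(1−ν²)/E_s · I_f.
S_e = 295 × 2 × (1 − 0.26²) / 19800 × 0.69
    = 295 × 2 × 0.9324 / 19800 × 0.69
    = 0.01917 m

S_e ≈ 0.0192 m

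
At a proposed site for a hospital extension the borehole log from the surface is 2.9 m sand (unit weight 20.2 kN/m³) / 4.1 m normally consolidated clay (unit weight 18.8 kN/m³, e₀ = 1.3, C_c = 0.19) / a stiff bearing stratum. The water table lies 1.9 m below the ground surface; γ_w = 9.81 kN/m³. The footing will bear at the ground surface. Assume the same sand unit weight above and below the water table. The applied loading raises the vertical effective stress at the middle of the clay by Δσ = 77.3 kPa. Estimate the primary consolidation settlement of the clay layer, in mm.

S_c ≈ 113 mm

Mid-depth of clay below the ground surface: z = 2.9 + 4.1/2 = 4.95 m.
Total vertical stress at mid-clay: σ_v = 20.2×2.9 + 18.8×2.05 = 97.12 kPa.
Pore pressure: u = 9.81×(4.95 − 1.9) = 29.921 kPa.
Initial effective stress: σ'_0 = σ_v − u = 97.12 − 29.921 = 67.199 kPa.
Final effective stress: σ'_f = σ'_0 + Δσ = 67.199 + 77.3 = 144.5 kPa.
Normally consolidated clay, so the full stress increment lies on the virgin compression line:
S_c = C_c·H/(1+e₀)·log₁₀(σ'_f/σ'_0) = 0.19×4.1/(1+1.3)×log₁₀(144.5/67.199)
    = 0.3387 × 0.33251 = 0.1126 m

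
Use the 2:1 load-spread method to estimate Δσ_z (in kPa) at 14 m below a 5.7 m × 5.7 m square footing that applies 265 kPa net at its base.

By the 2:1 method the load spreads at 1 horizontal : 2 vertical, so at depth z the loaded area has grown by z in each plan dimension:
Δσ = qBL/((B+z)(L+z)) = 265×5.7×5.7/((5.7+14)(5.7+14)) = 22.185 kPa

Δσ_z ≈ 22.2 kPa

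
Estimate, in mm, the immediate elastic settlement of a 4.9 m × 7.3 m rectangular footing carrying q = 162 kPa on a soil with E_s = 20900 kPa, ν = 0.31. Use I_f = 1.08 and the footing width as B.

S_e ≈ 37.1 mm

Immediate (elastic) settlement: S_e = q·B·(1−ν²)/E_s · I_f.
S_e = 162 × 4.9 × (1 − 0.31²) / 20900 × 1.08
    = 162 × 4.9 × 0.9039 / 20900 × 1.08
    = 0.03708 m = 37.08 mm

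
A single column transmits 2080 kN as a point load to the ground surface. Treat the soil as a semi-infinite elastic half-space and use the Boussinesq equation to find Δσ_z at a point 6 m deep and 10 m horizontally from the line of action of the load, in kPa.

Δσ_z ≈ 0.995 kPa

Boussinesq vertical stress below a point load on an elastic half-space:
Δσ_z = 3P/(2πz²) · [1 + (r/z)²]^(−5/2)
r/z = 10/6 = 1.6667; [1+(r/z)²]^(−5/2) = 0.03605.
Δσ_z = 3×2080/(2π×6²) × 0.03605 = 27.587 × 0.03605 = 0.9945 kPa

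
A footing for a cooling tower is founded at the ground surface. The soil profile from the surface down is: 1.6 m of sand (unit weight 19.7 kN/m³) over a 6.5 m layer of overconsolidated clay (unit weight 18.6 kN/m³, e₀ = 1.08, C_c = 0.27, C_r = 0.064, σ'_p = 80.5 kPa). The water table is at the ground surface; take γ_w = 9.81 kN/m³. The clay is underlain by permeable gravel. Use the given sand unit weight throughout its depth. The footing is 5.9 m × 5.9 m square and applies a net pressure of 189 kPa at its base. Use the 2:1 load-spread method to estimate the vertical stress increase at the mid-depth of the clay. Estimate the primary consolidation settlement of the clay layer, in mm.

Mid-depth of clay below the ground surface: z = 1.6 + 6.5/2 = 4.85 m.
Total vertical stress at mid-clay: σ_v = 19.7×1.6 + 18.6×3.25 = 91.97 kPa.
Pore pressure: u = 9.81×(4.85 − 0) = 47.578 kPa.
Initial effective stress: σ'_0 = σ_v − u = 91.97 − 47.578 = 44.392 kPa.
Stress increase at mid-clay by the 2:1 spreading method:
Δσ = qBL/((B+z)(L+z)) = 189×5.9×5.9/((5.9+4.85)(5.9+4.85)) = 56.931 kPa
Final effective stress: σ'_f = 44.392 + 56.931 = 101.32 kPa.
σ'_f = 101.32 > σ'_p = 80.5 kPa, so the stress path crosses the preconsolidation pressure — recompression up to σ'_p, then virgin compression beyond:
S_c = H/(1+e₀)·[C_r·log₁₀(σ'_p/σ'_0) + C_c·log₁₀(σ'_f/σ'_p)]
    = 6.5/2.08 × [0.064×log₁₀(80.5/44.392) + 0.27×log₁₀(101.32/80.5)]
    = 3.125 × [0.016543 + 0.026973] = 0.136 m

S_c ≈ 136 mm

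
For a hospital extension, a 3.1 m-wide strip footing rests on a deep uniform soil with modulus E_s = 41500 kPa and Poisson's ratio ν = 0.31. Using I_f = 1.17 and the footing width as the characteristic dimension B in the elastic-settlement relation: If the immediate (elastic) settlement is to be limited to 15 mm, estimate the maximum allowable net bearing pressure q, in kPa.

q ≈ 190 kPa

S_e = q·B·(1−ν²)/E_s · I_f  ⇒  q = S_e·E_s / (B·(1−ν²)·I_f).
q = 0.015 × 41500 / (3.1 × 0.9039 × 1.17) = 189.9 kPa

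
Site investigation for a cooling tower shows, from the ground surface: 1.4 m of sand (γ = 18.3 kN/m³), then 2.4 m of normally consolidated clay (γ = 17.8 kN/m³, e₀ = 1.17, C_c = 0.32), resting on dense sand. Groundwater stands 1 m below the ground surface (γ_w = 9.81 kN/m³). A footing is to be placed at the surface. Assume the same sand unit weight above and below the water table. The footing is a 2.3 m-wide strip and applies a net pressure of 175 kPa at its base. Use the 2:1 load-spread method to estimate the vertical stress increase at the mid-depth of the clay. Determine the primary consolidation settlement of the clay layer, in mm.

S_c ≈ 198 mm

Mid-depth of clay below the ground surface: z = 1.4 + 2.4/2 = 2.6 m.
Total vertical stress at mid-clay: σ_v = 18.3×1.4 + 17.8×1.2 = 46.98 kPa.
Pore pressure: u = 9.81×(2.6 − 1) = 15.696 kPa.
Initial effective stress: σ'_0 = σ_v − u = 46.98 − 15.696 = 31.284 kPa.
Stress increase at mid-clay by the 2:1 spreading method:
Δσ = qB/(B+z) = 175×2.3/(2.3+2.6) = 82.143 kPa
Final effective stress: σ'_f = σ'_0 + Δσ = 31.284 + 82.143 = 113.43 kPa.
Normally consolidated clay, so the full stress increment lies on the virgin compression line:
S_c = C_c·H/(1+e₀)·log₁₀(σ'_f/σ'_0) = 0.32×2.4/(1+1.17)×log₁₀(113.43/31.284)
    = 0.35392 × 0.55941 = 0.198 m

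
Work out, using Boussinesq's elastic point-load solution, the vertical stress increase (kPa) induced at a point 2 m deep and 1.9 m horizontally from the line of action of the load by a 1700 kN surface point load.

Boussinesq vertical stress below a point load on an elastic half-space:
Δσ_z = 3P/(2πz²) · [1 + (r/z)²]^(−5/2)
r/z = 1.9/2 = 0.95; [1+(r/z)²]^(−5/2) = 0.2003.
Δσ_z = 3×1700/(2π×2²) × 0.2003 = 202.92 × 0.2003 = 40.64 kPa

Δσ_z ≈ 40.6 kPa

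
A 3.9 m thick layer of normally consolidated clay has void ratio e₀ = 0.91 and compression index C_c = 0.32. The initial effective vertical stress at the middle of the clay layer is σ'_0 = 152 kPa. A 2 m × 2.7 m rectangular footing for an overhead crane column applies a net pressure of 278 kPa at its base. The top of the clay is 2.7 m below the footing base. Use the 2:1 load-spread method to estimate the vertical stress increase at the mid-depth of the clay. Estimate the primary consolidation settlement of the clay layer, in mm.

S_c ≈ 52.2 mm

Mid-depth of clay below the footing base: z = 2.7 + 3.9/2 = 4.65 m.
Stress increase at mid-clay by the 2:1 spreading method:
Δσ = qBL/((B+z)(L+z)) = 278×2×2.7/((2+4.65)(2.7+4.65)) = 30.714 kPa
Final effective stress: σ'_f = σ'_0 + Δσ = 152 + 30.714 = 182.71 kPa.
Normally consolidated clay, so the full stress increment lies on the virgin compression line:
S_c = C_c·H/(1+e₀)·log₁₀(σ'_f/σ'_0) = 0.32×3.9/(1+0.91)×log₁₀(182.71/152)
    = 0.6534 × 0.079919 = 0.05222 m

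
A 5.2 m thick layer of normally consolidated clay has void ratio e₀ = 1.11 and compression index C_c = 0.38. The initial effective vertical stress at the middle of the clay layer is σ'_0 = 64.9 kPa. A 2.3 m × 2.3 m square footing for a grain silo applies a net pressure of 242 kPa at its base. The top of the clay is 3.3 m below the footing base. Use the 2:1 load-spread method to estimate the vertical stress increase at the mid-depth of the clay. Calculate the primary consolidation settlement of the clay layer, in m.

S_c ≈ 0.105 m

Mid-depth of clay below the footing base: z = 3.3 + 5.2/2 = 5.9 m.
Stress increase at mid-clay by the 2:1 spreading method:
Δσ = qBL/((B+z)(L+z)) = 242×2.3×2.3/((2.3+5.9)(2.3+5.9)) = 19.039 kPa
Final effective stress: σ'_f = σ'_0 + Δσ = 64.9 + 19.039 = 83.939 kPa.
Normally consolidated clay, so the full stress increment lies on the virgin compression line:
S_c = C_c·H/(1+e₀)·log₁₀(σ'_f/σ'_0) = 0.38×5.2/(1+1.11)×log₁₀(83.939/64.9)
    = 0.93649 × 0.11172 = 0.1046 m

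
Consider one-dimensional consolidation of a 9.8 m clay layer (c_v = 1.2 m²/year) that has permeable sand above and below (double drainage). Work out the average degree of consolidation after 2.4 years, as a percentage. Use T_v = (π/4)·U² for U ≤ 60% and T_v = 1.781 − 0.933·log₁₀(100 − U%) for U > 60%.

Drainage path length: H_d = H/2 = 4.9 m (double drainage).
T_v = c_v·t/H_d² = 1.2×2.4/4.9² = 0.11995.
T_v = 0.11995 corresponds to the U ≤ 60% branch:
U = √(4T_v/π) = 0.3908

U ≈ 39.1 %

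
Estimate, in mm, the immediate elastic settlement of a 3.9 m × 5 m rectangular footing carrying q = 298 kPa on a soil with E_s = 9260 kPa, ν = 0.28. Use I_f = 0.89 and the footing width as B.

S_e ≈ 103 mm

Immediate (elastic) settlement: S_e = q·B·(1−ν²)/E_s · I_f.
S_e = 298 × 3.9 × (1 − 0.28²) / 9260 × 0.89
    = 298 × 3.9 × 0.9216 / 9260 × 0.89
    = 0.1029 m = 102.9 mm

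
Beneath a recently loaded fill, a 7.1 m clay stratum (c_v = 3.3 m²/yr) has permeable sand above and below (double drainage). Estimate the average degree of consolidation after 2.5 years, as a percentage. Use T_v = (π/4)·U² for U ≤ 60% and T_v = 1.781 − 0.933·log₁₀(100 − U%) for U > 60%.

U ≈ 83.9 %

Drainage path length: H_d = H/2 = 3.55 m (double drainage).
T_v = c_v·t/H_d² = 3.3×2.5/3.55² = 0.65463.
T_v = 0.65463 corresponds to the U > 60% branch:
U = 1 − 10^((1.781 − T_v)/0.933)/100 = 0.8388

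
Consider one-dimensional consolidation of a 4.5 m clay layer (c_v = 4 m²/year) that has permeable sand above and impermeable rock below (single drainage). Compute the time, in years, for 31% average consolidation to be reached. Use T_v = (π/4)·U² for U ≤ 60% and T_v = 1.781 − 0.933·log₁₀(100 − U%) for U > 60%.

Drainage path length: H_d = H = 4.5 m (single drainage).
U ≤ 60%: T_v = (π/4)·U² = (π/4)×0.31² = 0.075477.
t = T_v·H_d²/c_v = 0.075477×4.5²/4 = 0.3821 years.

t ≈ 0.382 years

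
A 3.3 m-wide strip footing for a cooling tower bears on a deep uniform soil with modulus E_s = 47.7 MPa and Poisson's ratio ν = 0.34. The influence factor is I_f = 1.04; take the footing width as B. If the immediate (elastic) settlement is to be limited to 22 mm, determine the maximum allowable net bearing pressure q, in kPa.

E_s = 47.7 MPa = 47700 kPa.
S_e = q·B·(1−ν²)/E_s · I_f  ⇒  q = S_e·E_s / (B·(1−ν²)·I_f).
q = 0.022 × 47700 / (3.3 × 0.8844 × 1.04) = 345.7 kPa

q ≈ 346 kPa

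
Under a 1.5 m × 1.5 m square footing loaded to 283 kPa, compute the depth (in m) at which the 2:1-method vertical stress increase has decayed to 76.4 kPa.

2:1 spreading — at depth z the loaded area has grown by z in each plan dimension:
qB²/(B+z)² = Δσ_z ⇒ z = B(√(q/Δσ_z) − 1) = 1.5×(√(283/76.4) − 1) = 1.387 m

z ≈ 1.39 m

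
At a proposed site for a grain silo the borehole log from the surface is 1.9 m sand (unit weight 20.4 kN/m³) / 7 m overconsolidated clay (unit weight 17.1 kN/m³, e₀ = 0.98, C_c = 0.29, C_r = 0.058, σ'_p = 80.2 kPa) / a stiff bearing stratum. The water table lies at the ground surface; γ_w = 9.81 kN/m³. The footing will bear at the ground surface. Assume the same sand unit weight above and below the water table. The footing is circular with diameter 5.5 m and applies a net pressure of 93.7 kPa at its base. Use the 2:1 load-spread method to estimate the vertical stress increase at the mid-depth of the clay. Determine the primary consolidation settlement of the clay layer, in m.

S_c ≈ 0.0374 m

Mid-depth of clay below the ground surface: z = 1.9 + 7/2 = 5.4 m.
Total vertical stress at mid-clay: σ_v = 20.4×1.9 + 17.1×3.5 = 98.61 kPa.
Pore pressure: u = 9.81×(5.4 − 0) = 52.974 kPa.
Initial effective stress: σ'_0 = σ_v − u = 98.61 − 52.974 = 45.636 kPa.
Stress increase at mid-clay by the 2:1 spreading method:
Δσ ≈ qD²/(D+z)² = 93.7×5.5²/(5.5+5.4)² = 23.857 kPa
Final effective stress: σ'_f = 45.636 + 23.857 = 69.493 kPa.
σ'_f = 69.493 ≤ σ'_p = 80.2 kPa, so the clay remains overconsolidated and only the recompression index applies:
S_c = C_r·H/(1+e₀)·log₁₀(σ'_f/σ'_0) = 0.058×7/1.98×log₁₀(69.493/45.636)
    = 0.20505 × 0.18263 = 0.03745 m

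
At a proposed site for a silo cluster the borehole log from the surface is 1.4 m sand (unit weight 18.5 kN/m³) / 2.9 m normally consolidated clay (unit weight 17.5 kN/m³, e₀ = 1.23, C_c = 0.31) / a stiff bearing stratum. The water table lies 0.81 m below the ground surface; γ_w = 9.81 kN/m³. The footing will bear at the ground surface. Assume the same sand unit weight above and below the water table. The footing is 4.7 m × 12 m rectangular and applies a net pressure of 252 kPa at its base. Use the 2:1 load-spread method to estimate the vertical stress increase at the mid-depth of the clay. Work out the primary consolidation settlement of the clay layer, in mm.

S_c ≈ 284 mm

Mid-depth of clay below the ground surface: z = 1.4 + 2.9/2 = 2.85 m.
Total vertical stress at mid-clay: σ_v = 18.5×1.4 + 17.5×1.45 = 51.275 kPa.
Pore pressure: u = 9.81×(2.85 − 0.81) = 20.012 kPa.
Initial effective stress: σ'_0 = σ_v − u = 51.275 − 20.012 = 31.263 kPa.
Stress increase at mid-clay by the 2:1 spreading method:
Δσ = qBL/((B+z)(L+z)) = 252×4.7×12/((4.7+2.85)(12+2.85)) = 126.77 kPa
Final effective stress: σ'_f = σ'_0 + Δσ = 31.263 + 126.77 = 158.03 kPa.
Normally consolidated clay, so the full stress increment lies on the virgin compression line:
S_c = C_c·H/(1+e₀)·log₁₀(σ'_f/σ'_0) = 0.31×2.9/(1+1.23)×log₁₀(158.03/31.263)
    = 0.40314 × 0.70371 = 0.2837 m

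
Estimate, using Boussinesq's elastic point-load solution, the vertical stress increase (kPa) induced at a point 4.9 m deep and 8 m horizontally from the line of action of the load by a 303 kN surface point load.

Δσ_z ≈ 0.234 kPa

Boussinesq vertical stress below a point load on an elastic half-space:
Δσ_z = 3P/(2πz²) · [1 + (r/z)²]^(−5/2)
r/z = 8/4.9 = 1.6327; [1+(r/z)²]^(−5/2) = 0.038873.
Δσ_z = 3×303/(2π×4.9²) × 0.038873 = 6.0255 × 0.038873 = 0.2342 kPa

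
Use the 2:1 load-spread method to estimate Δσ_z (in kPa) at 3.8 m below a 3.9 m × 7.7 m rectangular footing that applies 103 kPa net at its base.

By the 2:1 method the load spreads at 1 horizontal : 2 vertical, so at depth z the loaded area has grown by z in each plan dimension:
Δσ = qBL/((B+z)(L+z)) = 103×3.9×7.7/((3.9+3.8)(7.7+3.8)) = 34.93 kPa

Δσ_z ≈ 34.9 kPa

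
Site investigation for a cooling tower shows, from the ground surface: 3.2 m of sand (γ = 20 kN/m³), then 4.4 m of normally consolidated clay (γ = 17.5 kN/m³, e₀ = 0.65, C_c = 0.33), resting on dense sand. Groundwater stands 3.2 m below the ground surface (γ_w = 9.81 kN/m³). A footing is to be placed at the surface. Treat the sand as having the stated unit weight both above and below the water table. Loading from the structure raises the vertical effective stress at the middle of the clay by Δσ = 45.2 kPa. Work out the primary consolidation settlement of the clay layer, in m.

S_c ≈ 0.17 m

Mid-depth of clay below the ground surface: z = 3.2 + 4.4/2 = 5.4 m.
Total vertical stress at mid-clay: σ_v = 20×3.2 + 17.5×2.2 = 102.5 kPa.
Pore pressure: u = 9.81×(5.4 − 3.2) = 21.582 kPa.
Initial effective stress: σ'_0 = σ_v − u = 102.5 − 21.582 = 80.918 kPa.
Final effective stress: σ'_f = σ'_0 + Δσ = 80.918 + 45.2 = 126.12 kPa.
Normally consolidated clay, so the full stress increment lies on the virgin compression line:
S_c = C_c·H/(1+e₀)·log₁₀(σ'_f/σ'_0) = 0.33×4.4/(1+0.65)×log₁₀(126.12/80.918)
    = 0.88 × 0.19274 = 0.1696 m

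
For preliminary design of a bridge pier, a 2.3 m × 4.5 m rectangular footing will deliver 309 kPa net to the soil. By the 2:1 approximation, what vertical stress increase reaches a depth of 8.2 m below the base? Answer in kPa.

By the 2:1 method the load spreads at 1 horizontal : 2 vertical, so at depth z the loaded area has grown by z in each plan dimension:
Δσ = qBL/((B+z)(L+z)) = 309×2.3×4.5/((2.3+8.2)(4.5+8.2)) = 23.983 kPa

Δσ_z ≈ 24 kPa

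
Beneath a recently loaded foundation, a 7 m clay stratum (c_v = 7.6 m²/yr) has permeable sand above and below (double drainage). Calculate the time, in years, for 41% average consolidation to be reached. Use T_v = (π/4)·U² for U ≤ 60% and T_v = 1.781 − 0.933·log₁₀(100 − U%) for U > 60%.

Drainage path length: H_d = H/2 = 3.5 m (double drainage).
U ≤ 60%: T_v = (π/4)·U² = (π/4)×0.41² = 0.13203.
t = T_v·H_d²/c_v = 0.13203×3.5²/7.6 = 0.2128 years.

t ≈ 0.213 years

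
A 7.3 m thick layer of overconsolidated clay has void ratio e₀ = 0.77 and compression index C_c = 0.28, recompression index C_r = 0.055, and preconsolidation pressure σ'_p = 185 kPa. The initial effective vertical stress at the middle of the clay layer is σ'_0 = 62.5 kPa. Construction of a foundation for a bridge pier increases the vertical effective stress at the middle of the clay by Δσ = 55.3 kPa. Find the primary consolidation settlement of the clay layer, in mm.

Final effective stress: σ'_f = 62.5 + 55.3 = 117.8 kPa.
σ'_f = 117.8 ≤ σ'_p = 185 kPa, so the clay remains overconsolidated and only the recompression index applies:
S_c = C_r·H/(1+e₀)·log₁₀(σ'_f/σ'_0) = 0.055×7.3/1.77×log₁₀(117.8/62.5)
    = 0.22684 × 0.27527 = 0.06244 m

S_c ≈ 62.4 mm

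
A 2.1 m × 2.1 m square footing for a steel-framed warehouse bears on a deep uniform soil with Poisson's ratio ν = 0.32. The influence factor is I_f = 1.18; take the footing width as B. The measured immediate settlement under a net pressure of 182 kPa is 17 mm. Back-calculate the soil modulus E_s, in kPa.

E_s ≈ 23800 kPa

S_e = q·B·(1−ν²)/E_s · I_f  ⇒  E_s = q·B·(1−ν²)·I_f / S_e.
E_s = 182 × 2.1 × 0.8976 × 1.18 / 0.017 = 23810 kPa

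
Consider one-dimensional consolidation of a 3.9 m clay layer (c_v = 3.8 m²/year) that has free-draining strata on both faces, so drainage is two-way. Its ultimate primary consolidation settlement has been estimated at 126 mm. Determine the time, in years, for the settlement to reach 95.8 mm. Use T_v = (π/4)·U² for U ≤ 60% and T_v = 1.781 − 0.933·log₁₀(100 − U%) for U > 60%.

t ≈ 0.494 years

Drainage path length: H_d = H/2 = 1.95 m (double drainage).
U = S(t)/S_ult = 95.8/126 = 0.7603.
U > 60%: T_v = 1.781 − 0.933·log₁₀(100 − 76.032) = 0.4938.
t = T_v·H_d²/c_v = 0.4938×1.95²/3.8 = 0.4941 years.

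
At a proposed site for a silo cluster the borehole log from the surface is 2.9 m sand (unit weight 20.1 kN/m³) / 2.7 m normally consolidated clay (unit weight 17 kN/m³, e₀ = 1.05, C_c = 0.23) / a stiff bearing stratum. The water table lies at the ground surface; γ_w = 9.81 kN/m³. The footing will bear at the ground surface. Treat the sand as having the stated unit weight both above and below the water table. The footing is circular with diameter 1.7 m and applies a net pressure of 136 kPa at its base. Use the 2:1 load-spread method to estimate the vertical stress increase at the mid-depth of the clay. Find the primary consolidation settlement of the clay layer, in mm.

S_c ≈ 32.6 mm

Mid-depth of clay below the ground surface: z = 2.9 + 2.7/2 = 4.25 m.
Total vertical stress at mid-clay: σ_v = 20.1×2.9 + 17×1.35 = 81.24 kPa.
Pore pressure: u = 9.81×(4.25 − 0) = 41.693 kPa.
Initial effective stress: σ'_0 = σ_v − u = 81.24 − 41.693 = 39.547 kPa.
Stress increase at mid-clay by the 2:1 spreading method:
Δσ ≈ qD²/(D+z)² = 136×1.7²/(1.7+4.25)² = 11.102 kPa
Final effective stress: σ'_f = σ'_0 + Δσ = 39.547 + 11.102 = 50.649 kPa.
Normally consolidated clay, so the full stress increment lies on the virgin compression line:
S_c = C_c·H/(1+e₀)·log₁₀(σ'_f/σ'_0) = 0.23×2.7/(1+1.05)×log₁₀(50.649/39.547)
    = 0.30293 × 0.10746 = 0.03255 m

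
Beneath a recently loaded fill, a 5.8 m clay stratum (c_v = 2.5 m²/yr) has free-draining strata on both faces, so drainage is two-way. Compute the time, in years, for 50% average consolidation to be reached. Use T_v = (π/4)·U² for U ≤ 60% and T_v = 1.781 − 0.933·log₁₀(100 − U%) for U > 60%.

t ≈ 0.661 years

Drainage path length: H_d = H/2 = 2.9 m (double drainage).
U ≤ 60%: T_v = (π/4)·U² = (π/4)×0.5² = 0.19635.
t = T_v·H_d²/c_v = 0.19635×2.9²/2.5 = 0.6605 years.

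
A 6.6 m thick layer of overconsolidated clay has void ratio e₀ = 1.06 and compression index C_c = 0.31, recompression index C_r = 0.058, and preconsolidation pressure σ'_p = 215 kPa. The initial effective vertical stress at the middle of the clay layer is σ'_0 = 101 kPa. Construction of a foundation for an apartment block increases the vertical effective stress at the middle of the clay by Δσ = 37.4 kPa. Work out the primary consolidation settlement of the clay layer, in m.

Final effective stress: σ'_f = 101 + 37.4 = 138.4 kPa.
σ'_f = 138.4 ≤ σ'_p = 215 kPa, so the clay remains overconsolidated and only the recompression index applies:
S_c = C_r·H/(1+e₀)·log₁₀(σ'_f/σ'_0) = 0.058×6.6/2.06×log₁₀(138.4/101)
    = 0.18583 × 0.13681 = 0.02542 m

S_c ≈ 0.0254 m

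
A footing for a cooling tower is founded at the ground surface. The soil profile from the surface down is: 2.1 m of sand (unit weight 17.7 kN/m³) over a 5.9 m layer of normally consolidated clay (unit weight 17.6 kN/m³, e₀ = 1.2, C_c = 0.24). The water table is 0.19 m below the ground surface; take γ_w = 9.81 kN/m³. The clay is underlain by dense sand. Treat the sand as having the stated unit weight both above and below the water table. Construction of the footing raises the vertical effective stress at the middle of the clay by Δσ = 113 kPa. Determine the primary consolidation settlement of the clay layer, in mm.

Mid-depth of clay below the ground surface: z = 2.1 + 5.9/2 = 5.05 m.
Total vertical stress at mid-clay: σ_v = 17.7×2.1 + 17.6×2.95 = 89.09 kPa.
Pore pressure: u = 9.81×(5.05 − 0.19) = 47.677 kPa.
Initial effective stress: σ'_0 = σ_v − u = 89.09 − 47.677 = 41.413 kPa.
Final effective stress: σ'_f = σ'_0 + Δσ = 41.413 + 113 = 154.41 kPa.
Normally consolidated clay, so the full stress increment lies on the virgin compression line:
S_c = C_c·H/(1+e₀)·log₁₀(σ'_f/σ'_0) = 0.24×5.9/(1+1.2)×log₁₀(154.41/41.413)
    = 0.64364 × 0.57154 = 0.3679 m

S_c ≈ 368 mm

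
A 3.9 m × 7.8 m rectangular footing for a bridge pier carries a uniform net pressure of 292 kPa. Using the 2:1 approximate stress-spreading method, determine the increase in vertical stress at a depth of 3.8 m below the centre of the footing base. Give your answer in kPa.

By the 2:1 method the load spreads at 1 horizontal : 2 vertical, so at depth z the loaded area has grown by z in each plan dimension:
Δσ = qBL/((B+z)(L+z)) = 292×3.9×7.8/((3.9+3.8)(7.8+3.8)) = 99.447 kPa

Δσ_z ≈ 99.4 kPa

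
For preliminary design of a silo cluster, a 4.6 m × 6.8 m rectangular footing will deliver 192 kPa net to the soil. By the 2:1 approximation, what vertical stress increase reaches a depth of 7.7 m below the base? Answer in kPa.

By the 2:1 method the load spreads at 1 horizontal : 2 vertical, so at depth z the loaded area has grown by z in each plan dimension:
Δσ = qBL/((B+z)(L+z)) = 192×4.6×6.8/((4.6+7.7)(6.8+7.7)) = 33.674 kPa

Δσ_z ≈ 33.7 kPa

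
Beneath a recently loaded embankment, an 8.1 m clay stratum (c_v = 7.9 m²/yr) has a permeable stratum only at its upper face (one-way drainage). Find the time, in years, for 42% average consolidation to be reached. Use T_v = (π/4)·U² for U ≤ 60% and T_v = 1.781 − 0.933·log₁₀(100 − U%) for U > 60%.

t ≈ 1.15 years

Drainage path length: H_d = H = 8.1 m (single drainage).
U ≤ 60%: T_v = (π/4)·U² = (π/4)×0.42² = 0.13854.
t = T_v·H_d²/c_v = 0.13854×8.1²/7.9 = 1.151 years.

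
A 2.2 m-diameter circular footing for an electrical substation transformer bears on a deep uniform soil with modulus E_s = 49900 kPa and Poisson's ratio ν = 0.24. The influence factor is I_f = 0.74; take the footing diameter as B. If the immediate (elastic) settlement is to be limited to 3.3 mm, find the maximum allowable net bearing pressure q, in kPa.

q ≈ 107 kPa

S_e = q·B·(1−ν²)/E_s · I_f  ⇒  q = S_e·E_s / (B·(1−ν²)·I_f).
q = 0.0033 × 49900 / (2.2 × 0.9424 × 0.74) = 107.3 kPa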